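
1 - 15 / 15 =0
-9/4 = -2.25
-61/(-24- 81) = 61/105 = 0.58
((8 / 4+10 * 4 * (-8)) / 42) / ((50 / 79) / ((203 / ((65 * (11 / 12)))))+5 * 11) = -728538 / 5310085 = -0.14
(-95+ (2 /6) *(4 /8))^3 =-184220009 /216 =-852870.41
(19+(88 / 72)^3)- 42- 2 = -16894 / 729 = -23.17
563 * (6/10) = 1689/5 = 337.80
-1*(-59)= 59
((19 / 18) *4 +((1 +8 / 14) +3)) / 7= 554 / 441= 1.26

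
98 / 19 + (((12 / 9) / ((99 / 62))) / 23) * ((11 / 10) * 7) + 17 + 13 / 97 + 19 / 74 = 9666978041 / 423466110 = 22.83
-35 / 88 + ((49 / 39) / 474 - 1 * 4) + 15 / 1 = 8625875 / 813384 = 10.60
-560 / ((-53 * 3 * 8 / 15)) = 6.60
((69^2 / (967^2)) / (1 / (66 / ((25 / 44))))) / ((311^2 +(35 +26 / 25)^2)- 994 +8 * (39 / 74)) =3197249550 / 524543086572517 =0.00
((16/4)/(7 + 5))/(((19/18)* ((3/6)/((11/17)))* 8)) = 33/646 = 0.05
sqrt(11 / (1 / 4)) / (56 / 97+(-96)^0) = 194 * sqrt(11) / 153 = 4.21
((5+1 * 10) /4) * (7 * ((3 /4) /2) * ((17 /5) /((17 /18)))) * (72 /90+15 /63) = 2943 /80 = 36.79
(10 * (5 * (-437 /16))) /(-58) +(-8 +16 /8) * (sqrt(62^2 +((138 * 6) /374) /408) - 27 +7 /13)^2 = -6790948887473 /249284464 +2064 * sqrt(537684103) /2431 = -7554.37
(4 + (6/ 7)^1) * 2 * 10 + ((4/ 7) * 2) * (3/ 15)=3408/ 35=97.37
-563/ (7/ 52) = -29276/ 7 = -4182.29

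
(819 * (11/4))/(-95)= -9009/380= -23.71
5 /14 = 0.36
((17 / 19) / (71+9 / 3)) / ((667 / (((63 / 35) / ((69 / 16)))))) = 408 / 53923615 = 0.00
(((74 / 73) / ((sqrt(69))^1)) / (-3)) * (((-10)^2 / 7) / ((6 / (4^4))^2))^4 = -533226195880666726400000000 * sqrt(69) / 238042993671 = -18607182571217101.06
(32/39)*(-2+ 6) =128/39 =3.28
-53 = -53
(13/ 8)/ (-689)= -1/ 424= -0.00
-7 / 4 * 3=-5.25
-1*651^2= -423801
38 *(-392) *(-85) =1266160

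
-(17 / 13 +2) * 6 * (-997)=257226 / 13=19786.62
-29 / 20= -1.45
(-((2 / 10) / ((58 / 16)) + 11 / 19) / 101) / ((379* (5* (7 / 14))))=-3494 / 527293225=-0.00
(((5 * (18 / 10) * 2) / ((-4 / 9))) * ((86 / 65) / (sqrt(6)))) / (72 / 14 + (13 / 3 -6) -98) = 24381 * sqrt(6) / 258050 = 0.23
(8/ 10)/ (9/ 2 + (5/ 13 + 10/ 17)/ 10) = 221/ 1270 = 0.17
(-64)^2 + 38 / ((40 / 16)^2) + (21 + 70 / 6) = 310106 / 75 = 4134.75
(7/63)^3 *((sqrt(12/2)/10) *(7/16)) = 7 *sqrt(6)/116640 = 0.00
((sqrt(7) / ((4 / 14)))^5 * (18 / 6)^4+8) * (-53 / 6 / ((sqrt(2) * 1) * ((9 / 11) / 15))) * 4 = -21605650605 * sqrt(14) / 32 - 23320 * sqrt(2) / 9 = -2526283107.58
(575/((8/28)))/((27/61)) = 245525/54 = 4546.76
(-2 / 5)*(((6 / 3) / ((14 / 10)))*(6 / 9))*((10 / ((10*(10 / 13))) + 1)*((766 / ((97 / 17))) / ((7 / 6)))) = -2396048 / 23765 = -100.82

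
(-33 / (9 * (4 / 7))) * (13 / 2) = -1001 / 24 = -41.71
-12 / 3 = -4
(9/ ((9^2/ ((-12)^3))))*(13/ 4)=-624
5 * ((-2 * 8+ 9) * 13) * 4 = -1820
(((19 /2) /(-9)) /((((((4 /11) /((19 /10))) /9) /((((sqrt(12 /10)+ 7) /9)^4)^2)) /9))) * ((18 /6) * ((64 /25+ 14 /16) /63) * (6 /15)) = -5662010762898479 /837019575000000 - 15722026877029 * sqrt(30) /14946778125000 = -12.53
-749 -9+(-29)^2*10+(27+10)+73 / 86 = 661327 / 86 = 7689.85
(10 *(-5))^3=-125000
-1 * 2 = -2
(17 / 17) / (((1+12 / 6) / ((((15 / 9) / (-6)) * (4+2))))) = -5 / 9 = -0.56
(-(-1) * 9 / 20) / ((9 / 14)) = 7 / 10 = 0.70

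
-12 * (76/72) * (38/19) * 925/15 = -14060/9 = -1562.22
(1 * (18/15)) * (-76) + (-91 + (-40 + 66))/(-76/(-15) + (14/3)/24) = -490332/4735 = -103.55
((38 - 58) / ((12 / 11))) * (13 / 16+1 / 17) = -4345 / 272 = -15.97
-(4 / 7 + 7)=-53 / 7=-7.57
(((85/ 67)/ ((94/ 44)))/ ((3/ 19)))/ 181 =35530/ 1709907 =0.02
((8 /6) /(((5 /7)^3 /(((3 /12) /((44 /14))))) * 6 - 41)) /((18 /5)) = -24010 /875907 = -0.03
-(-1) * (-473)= -473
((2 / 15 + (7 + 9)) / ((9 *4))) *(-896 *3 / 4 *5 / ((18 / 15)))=-33880 / 27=-1254.81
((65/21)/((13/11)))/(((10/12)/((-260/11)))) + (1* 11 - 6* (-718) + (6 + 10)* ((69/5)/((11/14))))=1742407/385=4525.73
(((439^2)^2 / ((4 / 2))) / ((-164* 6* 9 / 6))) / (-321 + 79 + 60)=37141383841 / 537264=69130.60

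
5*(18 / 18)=5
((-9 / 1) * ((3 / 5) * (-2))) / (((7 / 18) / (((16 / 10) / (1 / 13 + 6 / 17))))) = 1718496 / 16625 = 103.37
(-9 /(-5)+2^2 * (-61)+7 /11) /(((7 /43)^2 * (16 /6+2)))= -1953.28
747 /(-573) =-249 /191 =-1.30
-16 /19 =-0.84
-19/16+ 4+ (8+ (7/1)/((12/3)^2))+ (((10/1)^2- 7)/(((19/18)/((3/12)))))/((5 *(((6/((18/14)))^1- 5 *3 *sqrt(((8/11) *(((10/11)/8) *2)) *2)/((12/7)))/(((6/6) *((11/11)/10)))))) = 22275801/2088100- 82863 *sqrt(10)/417620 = 10.04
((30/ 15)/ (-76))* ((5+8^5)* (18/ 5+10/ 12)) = -229411/ 60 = -3823.52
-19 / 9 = -2.11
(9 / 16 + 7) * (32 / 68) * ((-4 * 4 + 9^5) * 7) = 50000951 / 34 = 1470616.21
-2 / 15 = -0.13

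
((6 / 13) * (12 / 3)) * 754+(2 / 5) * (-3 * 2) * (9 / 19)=1390.86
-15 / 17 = -0.88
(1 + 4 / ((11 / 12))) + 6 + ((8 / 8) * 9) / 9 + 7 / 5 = 757 / 55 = 13.76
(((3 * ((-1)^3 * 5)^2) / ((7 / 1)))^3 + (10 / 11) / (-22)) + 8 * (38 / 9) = 472023352 / 373527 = 1263.69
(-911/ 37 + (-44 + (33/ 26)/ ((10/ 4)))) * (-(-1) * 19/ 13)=-3112466/ 31265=-99.55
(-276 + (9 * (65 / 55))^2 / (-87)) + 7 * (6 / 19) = -18340515 / 66671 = -275.09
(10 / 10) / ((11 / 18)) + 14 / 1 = 172 / 11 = 15.64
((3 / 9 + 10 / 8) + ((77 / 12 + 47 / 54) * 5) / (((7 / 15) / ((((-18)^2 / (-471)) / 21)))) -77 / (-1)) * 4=7018399 / 23079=304.10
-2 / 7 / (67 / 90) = -180 / 469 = -0.38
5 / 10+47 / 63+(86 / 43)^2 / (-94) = 7127 / 5922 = 1.20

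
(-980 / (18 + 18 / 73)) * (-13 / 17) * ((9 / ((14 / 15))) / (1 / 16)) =3985800 / 629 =6336.72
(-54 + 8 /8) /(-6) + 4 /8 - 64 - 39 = -281 /3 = -93.67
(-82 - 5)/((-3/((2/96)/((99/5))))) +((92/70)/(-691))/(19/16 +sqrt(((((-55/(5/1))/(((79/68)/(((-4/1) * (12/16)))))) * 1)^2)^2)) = 282933904610123/9273142345143600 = 0.03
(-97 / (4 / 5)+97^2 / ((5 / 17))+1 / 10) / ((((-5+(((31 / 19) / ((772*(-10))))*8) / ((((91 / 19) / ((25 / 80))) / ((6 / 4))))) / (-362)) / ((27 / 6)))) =10382723.19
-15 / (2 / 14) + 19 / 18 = -103.94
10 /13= 0.77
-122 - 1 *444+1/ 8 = -4527/ 8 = -565.88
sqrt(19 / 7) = sqrt(133) / 7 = 1.65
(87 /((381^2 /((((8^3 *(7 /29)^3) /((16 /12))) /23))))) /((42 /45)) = 47040 /311983247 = 0.00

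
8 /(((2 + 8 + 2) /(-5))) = -10 /3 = -3.33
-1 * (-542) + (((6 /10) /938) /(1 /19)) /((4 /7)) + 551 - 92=2682737 /2680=1001.02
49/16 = 3.06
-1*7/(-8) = 7/8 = 0.88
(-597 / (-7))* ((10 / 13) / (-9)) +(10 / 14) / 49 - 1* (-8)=0.73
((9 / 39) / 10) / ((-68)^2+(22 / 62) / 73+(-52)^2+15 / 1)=6789 / 2160238600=0.00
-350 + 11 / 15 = -5239 / 15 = -349.27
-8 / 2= -4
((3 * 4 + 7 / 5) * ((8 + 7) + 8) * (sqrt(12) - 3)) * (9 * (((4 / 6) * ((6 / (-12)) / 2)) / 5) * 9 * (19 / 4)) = 2371599 / 200 - 790533 * sqrt(3) / 100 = -1834.44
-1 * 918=-918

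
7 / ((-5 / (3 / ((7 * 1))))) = -3 / 5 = -0.60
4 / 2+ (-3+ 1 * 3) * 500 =2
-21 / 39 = -7 / 13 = -0.54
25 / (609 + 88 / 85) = 2125 / 51853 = 0.04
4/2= 2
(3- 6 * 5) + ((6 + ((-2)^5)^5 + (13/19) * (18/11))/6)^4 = 151169563685178830521578899764738912693/154550410641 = 978124632980274466960152100.00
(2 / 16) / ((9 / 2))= 1 / 36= 0.03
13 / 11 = 1.18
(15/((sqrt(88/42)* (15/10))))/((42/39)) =65* sqrt(231)/154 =6.42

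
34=34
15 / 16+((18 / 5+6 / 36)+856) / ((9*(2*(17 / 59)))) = 6121573 / 36720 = 166.71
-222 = -222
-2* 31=-62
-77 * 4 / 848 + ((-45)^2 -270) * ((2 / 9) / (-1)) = -82757 / 212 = -390.36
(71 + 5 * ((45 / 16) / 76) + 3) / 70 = 12887 / 12160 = 1.06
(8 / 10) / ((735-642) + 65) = 2 / 395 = 0.01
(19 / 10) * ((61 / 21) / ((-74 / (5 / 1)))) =-1159 / 3108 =-0.37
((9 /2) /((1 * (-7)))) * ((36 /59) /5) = -162 /2065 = -0.08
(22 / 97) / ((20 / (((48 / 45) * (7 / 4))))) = 154 / 7275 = 0.02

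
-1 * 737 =-737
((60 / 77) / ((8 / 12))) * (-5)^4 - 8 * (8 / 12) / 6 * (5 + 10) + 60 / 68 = 2819855 / 3927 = 718.07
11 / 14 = 0.79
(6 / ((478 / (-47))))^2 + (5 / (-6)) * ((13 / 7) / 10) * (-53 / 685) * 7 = 202778189 / 469534620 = 0.43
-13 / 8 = -1.62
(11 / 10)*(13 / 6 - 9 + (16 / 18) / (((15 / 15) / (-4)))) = -2057 / 180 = -11.43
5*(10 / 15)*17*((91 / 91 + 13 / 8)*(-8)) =-1190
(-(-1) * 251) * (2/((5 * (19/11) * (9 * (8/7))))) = 19327/3420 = 5.65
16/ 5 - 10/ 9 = 94/ 45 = 2.09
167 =167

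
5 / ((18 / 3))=5 / 6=0.83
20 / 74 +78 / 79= 3676 / 2923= 1.26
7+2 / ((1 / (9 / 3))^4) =169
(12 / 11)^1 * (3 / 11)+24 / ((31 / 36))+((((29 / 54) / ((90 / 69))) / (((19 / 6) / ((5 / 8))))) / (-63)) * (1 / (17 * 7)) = 28.17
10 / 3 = 3.33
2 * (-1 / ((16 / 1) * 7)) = -1 / 56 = -0.02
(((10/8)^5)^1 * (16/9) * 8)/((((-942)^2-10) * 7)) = 3125/447226416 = 0.00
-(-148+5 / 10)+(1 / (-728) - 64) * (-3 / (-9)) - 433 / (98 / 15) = 305203 / 5096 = 59.89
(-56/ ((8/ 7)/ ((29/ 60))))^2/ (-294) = -41209/ 21600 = -1.91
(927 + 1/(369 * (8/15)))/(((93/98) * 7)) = 6385211/45756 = 139.55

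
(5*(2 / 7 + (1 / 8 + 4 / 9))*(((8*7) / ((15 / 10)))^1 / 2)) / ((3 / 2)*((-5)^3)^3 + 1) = -4310 / 158203071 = -0.00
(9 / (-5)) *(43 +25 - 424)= 3204 / 5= 640.80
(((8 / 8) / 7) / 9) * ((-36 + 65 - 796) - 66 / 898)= -344416 / 28287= -12.18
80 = 80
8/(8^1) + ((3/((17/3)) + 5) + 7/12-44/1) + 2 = -7117/204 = -34.89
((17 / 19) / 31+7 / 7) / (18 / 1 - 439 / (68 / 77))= -41208 / 19189031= -0.00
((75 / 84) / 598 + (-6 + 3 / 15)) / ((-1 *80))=0.07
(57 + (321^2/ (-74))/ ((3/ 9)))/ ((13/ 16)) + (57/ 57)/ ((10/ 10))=-2438759/ 481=-5070.19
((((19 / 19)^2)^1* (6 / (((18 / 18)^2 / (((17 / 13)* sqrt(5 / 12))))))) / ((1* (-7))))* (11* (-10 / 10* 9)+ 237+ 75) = -3621* sqrt(15) / 91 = -154.11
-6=-6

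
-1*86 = -86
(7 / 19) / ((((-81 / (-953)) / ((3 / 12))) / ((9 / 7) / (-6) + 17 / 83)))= -10483 / 1021896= -0.01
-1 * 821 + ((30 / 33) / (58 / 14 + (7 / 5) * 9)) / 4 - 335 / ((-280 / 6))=-18360319 / 22561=-813.81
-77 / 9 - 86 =-851 / 9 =-94.56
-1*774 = -774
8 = 8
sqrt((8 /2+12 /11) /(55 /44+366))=4* sqrt(226226) /16159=0.12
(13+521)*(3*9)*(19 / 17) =273942 / 17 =16114.24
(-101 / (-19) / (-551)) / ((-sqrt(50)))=0.00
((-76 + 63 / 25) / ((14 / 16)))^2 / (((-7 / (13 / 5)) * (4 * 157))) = -4.17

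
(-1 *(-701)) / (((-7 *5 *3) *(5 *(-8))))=701 / 4200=0.17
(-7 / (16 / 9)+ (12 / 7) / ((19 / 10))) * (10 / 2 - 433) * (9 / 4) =6220017 / 2128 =2922.94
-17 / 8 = -2.12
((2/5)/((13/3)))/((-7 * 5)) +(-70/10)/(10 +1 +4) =-3203/6825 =-0.47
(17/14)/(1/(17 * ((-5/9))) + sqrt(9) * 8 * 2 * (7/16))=1445/24864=0.06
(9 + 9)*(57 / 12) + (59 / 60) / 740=3796259 / 44400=85.50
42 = 42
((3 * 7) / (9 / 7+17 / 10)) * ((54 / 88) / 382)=19845 / 1756436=0.01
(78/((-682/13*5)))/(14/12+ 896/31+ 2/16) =-12168/1235575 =-0.01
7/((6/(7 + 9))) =18.67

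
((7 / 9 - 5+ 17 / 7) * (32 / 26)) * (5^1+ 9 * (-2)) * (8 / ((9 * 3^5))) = 14464 / 137781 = 0.10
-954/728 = -1.31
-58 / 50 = -29 / 25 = -1.16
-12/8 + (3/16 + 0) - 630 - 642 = -20373/16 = -1273.31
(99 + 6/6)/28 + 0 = 25/7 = 3.57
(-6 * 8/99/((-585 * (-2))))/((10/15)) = -4/6435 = -0.00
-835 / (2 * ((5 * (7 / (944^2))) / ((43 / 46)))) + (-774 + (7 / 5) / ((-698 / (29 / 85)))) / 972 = -461295880651370983 / 46423351800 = -9936720.70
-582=-582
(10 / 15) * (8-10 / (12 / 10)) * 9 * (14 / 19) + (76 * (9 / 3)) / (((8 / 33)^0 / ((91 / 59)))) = 350.19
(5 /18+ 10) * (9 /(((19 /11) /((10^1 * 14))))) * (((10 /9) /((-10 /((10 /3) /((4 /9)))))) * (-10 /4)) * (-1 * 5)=-8903125 /114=-78097.59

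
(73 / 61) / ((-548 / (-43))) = 3139 / 33428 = 0.09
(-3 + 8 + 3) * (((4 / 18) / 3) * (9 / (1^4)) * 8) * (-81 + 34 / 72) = -3435.85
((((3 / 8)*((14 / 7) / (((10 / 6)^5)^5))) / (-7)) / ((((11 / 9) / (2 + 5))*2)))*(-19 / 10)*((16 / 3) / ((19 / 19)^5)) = 144886352214753 / 16391277313232421875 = 0.00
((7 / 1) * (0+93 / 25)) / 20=651 / 500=1.30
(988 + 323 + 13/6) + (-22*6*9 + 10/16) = 3019/24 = 125.79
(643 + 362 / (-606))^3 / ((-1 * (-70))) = 3687396520112896 / 973634445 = 3787249.45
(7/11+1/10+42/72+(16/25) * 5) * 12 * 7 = 20881/55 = 379.65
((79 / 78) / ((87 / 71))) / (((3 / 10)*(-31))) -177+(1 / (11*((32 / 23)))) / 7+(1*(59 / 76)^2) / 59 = -49700190350311 / 280682097696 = -177.07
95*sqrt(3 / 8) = 58.18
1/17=0.06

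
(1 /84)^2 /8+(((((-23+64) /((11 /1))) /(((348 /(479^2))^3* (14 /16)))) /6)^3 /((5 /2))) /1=121448124263550505442499935664459787910957138359168841 /36042023863950243577313863680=3369625543837028683993690.00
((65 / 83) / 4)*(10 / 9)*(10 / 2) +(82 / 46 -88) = -2925227 / 34362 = -85.13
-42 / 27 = -14 / 9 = -1.56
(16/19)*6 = 96/19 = 5.05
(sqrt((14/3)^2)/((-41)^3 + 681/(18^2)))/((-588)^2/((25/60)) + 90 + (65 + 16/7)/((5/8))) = -2940/36036964885129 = -0.00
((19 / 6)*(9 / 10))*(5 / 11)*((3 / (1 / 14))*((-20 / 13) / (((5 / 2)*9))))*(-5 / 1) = 2660 / 143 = 18.60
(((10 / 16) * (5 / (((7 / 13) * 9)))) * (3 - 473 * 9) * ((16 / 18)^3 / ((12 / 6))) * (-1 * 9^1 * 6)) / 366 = 14747200 / 103761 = 142.13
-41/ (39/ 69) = -943/ 13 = -72.54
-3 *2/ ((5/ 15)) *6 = -108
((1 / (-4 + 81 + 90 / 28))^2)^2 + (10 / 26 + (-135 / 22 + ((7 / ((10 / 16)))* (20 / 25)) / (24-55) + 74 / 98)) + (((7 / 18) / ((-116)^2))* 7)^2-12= -8758227881111148386995702964407 / 506675391989686507013140915200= -17.29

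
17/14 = 1.21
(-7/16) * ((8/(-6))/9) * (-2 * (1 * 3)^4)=-10.50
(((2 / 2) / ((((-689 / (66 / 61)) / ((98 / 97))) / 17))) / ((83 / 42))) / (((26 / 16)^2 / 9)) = -2660055552 / 57185455951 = -0.05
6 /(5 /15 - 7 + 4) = -9 /4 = -2.25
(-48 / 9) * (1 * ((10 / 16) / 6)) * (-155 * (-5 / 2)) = -3875 / 18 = -215.28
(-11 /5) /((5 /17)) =-187 /25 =-7.48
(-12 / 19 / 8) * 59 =-177 / 38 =-4.66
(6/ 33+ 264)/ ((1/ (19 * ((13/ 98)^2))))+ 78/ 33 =4790435/ 52822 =90.69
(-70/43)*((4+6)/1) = -700/43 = -16.28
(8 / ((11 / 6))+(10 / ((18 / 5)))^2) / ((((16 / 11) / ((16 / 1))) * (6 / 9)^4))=10763 / 16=672.69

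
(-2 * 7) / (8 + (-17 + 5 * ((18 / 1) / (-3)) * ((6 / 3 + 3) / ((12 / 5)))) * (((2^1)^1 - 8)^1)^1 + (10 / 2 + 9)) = -14 / 499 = -0.03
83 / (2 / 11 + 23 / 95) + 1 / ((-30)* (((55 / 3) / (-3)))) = 47705579 / 243650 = 195.80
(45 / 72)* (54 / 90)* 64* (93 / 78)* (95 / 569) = 35340 / 7397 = 4.78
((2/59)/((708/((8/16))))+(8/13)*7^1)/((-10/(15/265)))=-467849/19187272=-0.02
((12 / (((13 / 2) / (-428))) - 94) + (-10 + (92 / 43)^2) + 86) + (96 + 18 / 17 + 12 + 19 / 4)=-689.77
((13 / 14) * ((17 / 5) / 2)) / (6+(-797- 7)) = -0.00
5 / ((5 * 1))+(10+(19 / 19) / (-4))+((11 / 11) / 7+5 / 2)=375 / 28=13.39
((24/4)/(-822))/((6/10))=-5/411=-0.01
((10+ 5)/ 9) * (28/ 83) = 140/ 249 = 0.56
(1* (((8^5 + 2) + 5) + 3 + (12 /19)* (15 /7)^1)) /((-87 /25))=-36330450 /3857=-9419.35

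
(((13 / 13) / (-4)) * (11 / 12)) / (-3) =11 / 144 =0.08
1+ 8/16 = 3/2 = 1.50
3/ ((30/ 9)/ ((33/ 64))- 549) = -0.01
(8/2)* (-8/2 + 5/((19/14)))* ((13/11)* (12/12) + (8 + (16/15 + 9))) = -25408/1045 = -24.31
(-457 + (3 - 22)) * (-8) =3808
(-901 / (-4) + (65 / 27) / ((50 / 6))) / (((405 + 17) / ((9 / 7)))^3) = 3288357 / 515538933280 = 0.00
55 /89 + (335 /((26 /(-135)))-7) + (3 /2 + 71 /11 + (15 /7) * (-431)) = -2661.42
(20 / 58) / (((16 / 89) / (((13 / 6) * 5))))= 28925 / 1392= 20.78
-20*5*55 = -5500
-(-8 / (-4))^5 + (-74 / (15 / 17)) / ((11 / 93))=-40758 / 55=-741.05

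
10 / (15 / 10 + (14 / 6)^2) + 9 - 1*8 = 61 / 25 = 2.44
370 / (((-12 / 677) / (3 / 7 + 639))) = -93432770 / 7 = -13347538.57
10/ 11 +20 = 230/ 11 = 20.91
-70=-70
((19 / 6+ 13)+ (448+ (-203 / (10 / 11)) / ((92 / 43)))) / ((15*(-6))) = -993043 / 248400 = -4.00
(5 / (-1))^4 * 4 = 2500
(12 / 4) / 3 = 1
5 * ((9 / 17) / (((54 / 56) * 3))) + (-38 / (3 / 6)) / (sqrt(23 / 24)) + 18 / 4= 1657 / 306 - 152 * sqrt(138) / 23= -72.22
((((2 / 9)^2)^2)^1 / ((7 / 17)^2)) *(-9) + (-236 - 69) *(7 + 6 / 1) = -141638389 / 35721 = -3965.13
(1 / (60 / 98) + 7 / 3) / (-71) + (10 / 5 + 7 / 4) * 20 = 159631 / 2130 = 74.94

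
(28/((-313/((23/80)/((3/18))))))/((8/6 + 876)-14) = -207/1158100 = -0.00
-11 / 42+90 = 3769 / 42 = 89.74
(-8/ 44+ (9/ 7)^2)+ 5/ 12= 12211/ 6468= 1.89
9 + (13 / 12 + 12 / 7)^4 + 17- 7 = 3995756209 / 49787136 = 80.26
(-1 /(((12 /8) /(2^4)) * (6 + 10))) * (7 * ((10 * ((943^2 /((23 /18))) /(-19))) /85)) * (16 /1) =103926144 /323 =321752.77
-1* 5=-5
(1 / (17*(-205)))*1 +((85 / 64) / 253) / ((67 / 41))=11060361 / 3780751040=0.00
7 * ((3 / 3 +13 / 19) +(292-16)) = 36932 / 19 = 1943.79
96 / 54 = 16 / 9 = 1.78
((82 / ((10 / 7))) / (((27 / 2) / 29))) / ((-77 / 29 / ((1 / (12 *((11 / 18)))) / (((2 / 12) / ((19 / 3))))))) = -1310278 / 5445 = -240.64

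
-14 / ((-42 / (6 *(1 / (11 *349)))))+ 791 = 791.00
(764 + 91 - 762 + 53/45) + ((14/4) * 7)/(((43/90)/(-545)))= -27852.92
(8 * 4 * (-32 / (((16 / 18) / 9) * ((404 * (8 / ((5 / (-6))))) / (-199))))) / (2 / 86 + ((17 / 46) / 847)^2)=-3507258530243160 / 153323036971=-22874.96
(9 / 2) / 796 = 9 / 1592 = 0.01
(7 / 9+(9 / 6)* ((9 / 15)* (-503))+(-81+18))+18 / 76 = -440056 / 855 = -514.69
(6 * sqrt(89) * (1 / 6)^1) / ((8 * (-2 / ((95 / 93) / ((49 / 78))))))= -1235 * sqrt(89) / 12152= -0.96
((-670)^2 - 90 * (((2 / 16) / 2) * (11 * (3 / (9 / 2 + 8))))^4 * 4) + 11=17956429326711 / 40000000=448910.73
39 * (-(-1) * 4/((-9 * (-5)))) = 52/15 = 3.47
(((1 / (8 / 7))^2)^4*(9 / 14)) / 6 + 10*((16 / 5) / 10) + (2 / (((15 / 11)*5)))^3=92353838193247 / 28311552000000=3.26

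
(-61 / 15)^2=3721 / 225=16.54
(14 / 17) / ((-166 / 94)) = -658 / 1411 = -0.47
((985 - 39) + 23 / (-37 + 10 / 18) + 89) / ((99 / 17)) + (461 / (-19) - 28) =781217 / 6232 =125.36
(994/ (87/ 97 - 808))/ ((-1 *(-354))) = -0.00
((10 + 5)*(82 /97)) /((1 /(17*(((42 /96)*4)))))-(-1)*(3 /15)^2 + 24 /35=12832013 /33950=377.97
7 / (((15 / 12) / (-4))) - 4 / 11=-1252 / 55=-22.76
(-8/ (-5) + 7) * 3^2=387/ 5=77.40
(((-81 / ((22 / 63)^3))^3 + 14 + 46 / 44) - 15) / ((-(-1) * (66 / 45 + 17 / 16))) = -124626747439165150131105 / 45800775949984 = -2721061922.08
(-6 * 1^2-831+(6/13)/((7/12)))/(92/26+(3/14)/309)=-1045038/4423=-236.27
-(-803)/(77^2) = 73/539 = 0.14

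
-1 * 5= -5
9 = 9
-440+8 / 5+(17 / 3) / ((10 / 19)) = -12829 / 30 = -427.63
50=50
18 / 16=9 / 8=1.12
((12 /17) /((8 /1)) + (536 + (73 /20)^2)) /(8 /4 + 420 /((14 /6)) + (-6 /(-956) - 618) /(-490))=43752214023 /14593969940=3.00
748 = 748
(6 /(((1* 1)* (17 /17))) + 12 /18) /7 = 20 /21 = 0.95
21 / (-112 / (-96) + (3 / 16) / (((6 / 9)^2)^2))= 16128 / 1625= 9.92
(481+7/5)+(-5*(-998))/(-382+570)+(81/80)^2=153398287/300800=509.97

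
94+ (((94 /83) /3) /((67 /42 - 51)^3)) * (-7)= 69704425218718 /741536265625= 94.00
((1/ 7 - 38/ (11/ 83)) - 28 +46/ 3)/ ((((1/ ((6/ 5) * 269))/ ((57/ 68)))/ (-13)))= 13779015783/ 13090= 1052636.81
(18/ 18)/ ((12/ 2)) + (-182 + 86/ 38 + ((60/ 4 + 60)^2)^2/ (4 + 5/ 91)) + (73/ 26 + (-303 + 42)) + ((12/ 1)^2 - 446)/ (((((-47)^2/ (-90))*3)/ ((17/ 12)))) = 523641210596152/ 67111629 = 7802540.61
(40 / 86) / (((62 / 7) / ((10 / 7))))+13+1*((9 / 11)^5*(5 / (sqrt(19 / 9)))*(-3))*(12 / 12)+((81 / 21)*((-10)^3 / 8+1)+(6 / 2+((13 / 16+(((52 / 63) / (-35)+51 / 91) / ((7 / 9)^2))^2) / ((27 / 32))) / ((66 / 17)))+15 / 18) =-26665217420985198173 / 57856063685770350 - 2657205*sqrt(19) / 3059969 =-464.67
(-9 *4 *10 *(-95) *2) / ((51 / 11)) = 250800 / 17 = 14752.94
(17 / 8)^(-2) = 64 / 289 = 0.22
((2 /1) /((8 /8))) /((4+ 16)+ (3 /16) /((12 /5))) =128 /1285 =0.10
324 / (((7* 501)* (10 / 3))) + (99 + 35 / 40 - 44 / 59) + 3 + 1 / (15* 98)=5918567881 / 57935640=102.16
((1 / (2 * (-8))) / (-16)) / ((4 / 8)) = 1 / 128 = 0.01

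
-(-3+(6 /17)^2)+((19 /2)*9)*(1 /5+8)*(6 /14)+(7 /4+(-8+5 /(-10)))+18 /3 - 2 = 12162149 /40460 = 300.60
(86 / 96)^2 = 1849 / 2304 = 0.80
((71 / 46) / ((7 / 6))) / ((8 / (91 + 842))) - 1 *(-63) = 279873 / 1288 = 217.29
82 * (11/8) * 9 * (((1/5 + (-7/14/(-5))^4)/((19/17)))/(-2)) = -138075003/1520000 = -90.84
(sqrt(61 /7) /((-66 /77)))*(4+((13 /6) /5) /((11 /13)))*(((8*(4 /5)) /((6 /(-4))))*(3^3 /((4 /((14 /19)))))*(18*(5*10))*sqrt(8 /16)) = 1500912*sqrt(854) /209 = 209863.97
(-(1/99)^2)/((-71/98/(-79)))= -7742/695871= -0.01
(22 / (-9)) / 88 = -1 / 36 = -0.03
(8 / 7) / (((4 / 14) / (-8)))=-32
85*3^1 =255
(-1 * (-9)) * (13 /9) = 13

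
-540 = -540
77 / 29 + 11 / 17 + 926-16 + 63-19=471950 / 493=957.30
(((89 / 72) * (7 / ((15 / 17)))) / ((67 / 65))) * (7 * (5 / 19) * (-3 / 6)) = -4818905 / 549936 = -8.76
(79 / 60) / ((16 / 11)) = 869 / 960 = 0.91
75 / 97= 0.77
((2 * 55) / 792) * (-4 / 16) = -5 / 144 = -0.03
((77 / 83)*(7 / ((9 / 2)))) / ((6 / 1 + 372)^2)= 11 / 1089126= 0.00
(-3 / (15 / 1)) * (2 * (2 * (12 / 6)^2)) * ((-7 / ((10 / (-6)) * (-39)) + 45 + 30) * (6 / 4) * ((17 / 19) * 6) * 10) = -23833728 / 1235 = -19298.57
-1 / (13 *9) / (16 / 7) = -7 / 1872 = -0.00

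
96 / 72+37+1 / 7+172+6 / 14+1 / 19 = 84172 / 399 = 210.96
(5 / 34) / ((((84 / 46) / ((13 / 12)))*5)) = 299 / 17136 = 0.02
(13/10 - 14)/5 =-127/50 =-2.54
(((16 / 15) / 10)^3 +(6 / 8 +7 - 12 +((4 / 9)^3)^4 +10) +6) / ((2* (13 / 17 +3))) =3526338257954100023 / 2259436291848000000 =1.56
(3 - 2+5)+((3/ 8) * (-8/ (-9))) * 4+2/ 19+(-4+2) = 310/ 57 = 5.44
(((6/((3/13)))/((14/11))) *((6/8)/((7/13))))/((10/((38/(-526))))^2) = 2013297/1355712400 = 0.00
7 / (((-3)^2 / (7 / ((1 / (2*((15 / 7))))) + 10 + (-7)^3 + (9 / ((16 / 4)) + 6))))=-917 / 4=-229.25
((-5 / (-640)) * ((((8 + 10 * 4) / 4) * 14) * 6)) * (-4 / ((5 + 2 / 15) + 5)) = -945 / 304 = -3.11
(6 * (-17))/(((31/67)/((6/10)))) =-132.27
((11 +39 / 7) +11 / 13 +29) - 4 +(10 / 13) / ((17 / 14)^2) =1129260 / 26299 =42.94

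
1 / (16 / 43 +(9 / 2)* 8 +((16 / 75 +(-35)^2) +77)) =0.00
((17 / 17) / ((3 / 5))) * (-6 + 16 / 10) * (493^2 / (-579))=5347078 / 1737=3078.34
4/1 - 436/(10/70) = -3048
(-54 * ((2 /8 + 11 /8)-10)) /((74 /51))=311.69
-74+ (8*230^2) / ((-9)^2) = 417206 / 81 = 5150.69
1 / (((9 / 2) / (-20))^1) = -40 / 9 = -4.44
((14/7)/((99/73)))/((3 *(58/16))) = 1168/8613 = 0.14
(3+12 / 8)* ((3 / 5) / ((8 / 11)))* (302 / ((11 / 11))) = 44847 / 40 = 1121.18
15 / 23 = 0.65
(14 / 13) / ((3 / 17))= 238 / 39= 6.10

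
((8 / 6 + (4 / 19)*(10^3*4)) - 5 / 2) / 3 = 95867 / 342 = 280.31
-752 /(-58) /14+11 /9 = 3925 /1827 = 2.15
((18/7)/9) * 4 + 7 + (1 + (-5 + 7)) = 78/7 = 11.14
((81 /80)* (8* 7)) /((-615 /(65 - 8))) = -10773 /2050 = -5.26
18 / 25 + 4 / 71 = 1378 / 1775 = 0.78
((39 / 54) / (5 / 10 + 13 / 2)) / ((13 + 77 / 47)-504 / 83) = 50713 / 4210416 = 0.01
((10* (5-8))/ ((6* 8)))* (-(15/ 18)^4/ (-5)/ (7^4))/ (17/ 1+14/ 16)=-625/ 444972528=-0.00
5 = 5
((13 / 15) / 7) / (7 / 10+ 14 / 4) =13 / 441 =0.03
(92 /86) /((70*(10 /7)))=23 /2150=0.01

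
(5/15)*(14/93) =14/279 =0.05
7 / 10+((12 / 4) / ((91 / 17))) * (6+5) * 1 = 6247 / 910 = 6.86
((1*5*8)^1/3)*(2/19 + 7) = 1800/19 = 94.74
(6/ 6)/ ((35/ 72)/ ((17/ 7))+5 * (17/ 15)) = 1224/ 7181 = 0.17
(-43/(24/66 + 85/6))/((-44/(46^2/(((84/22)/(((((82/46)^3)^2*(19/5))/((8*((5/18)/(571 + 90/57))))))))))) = 9564624645612201/8167707100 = 1171029.34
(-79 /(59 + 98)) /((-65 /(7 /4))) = 553 /40820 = 0.01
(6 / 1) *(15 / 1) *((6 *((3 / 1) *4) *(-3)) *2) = -38880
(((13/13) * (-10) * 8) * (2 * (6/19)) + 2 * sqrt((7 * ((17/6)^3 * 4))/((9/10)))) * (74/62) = -35520/589 + 1258 * sqrt(1785)/837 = 3.19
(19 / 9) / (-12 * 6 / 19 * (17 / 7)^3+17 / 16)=-1981168 / 49940883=-0.04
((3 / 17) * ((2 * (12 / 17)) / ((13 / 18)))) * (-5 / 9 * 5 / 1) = -3600 / 3757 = -0.96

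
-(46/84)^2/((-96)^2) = -529/16257024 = -0.00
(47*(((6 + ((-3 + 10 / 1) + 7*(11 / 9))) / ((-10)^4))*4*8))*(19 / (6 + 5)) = 346484 / 61875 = 5.60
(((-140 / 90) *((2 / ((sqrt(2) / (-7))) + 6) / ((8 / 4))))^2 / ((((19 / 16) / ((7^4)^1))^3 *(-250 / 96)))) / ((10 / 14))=-41692249609493676032 / 115745625 + 8711813351237484544 *sqrt(2) / 38581875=-40875461400.33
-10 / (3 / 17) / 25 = -34 / 15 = -2.27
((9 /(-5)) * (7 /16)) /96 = -21 /2560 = -0.01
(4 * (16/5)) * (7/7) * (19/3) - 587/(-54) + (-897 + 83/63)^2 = 31844840821/39690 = 802339.15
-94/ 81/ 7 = -94/ 567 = -0.17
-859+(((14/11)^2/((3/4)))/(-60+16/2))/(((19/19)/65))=-312797/363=-861.70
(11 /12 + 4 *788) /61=51.69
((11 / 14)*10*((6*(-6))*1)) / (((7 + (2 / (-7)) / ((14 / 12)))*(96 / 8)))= -1155 / 331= -3.49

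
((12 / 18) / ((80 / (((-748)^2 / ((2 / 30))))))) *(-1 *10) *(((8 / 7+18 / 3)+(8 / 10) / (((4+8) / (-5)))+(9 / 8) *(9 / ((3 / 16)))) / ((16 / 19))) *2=-4242264235 / 42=-101006291.31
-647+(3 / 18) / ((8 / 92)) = -7741 / 12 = -645.08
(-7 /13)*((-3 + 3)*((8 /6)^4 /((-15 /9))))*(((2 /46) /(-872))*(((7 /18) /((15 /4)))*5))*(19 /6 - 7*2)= 0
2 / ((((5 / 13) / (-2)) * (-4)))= 13 / 5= 2.60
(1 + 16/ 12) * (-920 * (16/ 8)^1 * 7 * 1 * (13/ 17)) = -1172080/ 51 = -22981.96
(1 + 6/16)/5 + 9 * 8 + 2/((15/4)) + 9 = 9817/120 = 81.81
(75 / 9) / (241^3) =25 / 41992563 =0.00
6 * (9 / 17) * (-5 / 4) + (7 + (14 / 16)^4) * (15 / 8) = 5711775 / 557056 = 10.25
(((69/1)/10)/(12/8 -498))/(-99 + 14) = 23/140675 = 0.00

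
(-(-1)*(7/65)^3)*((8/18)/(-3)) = -1372/7414875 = -0.00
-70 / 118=-35 / 59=-0.59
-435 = -435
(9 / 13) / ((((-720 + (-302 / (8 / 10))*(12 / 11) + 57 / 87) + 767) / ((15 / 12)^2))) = -71775 / 24162944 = -0.00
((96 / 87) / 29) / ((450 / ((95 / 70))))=152 / 1324575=0.00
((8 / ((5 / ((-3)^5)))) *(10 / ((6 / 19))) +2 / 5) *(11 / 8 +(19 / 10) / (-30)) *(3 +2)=-24223073 / 300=-80743.58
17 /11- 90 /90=6 /11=0.55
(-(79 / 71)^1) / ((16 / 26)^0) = -79 / 71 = -1.11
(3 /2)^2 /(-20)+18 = 1431 /80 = 17.89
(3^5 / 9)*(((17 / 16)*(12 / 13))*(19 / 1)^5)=3409588323 / 52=65569006.21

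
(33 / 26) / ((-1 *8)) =-33 / 208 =-0.16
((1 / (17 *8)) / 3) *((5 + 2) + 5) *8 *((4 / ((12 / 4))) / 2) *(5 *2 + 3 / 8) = 83 / 51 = 1.63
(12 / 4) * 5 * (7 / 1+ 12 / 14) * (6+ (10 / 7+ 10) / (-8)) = 26400 / 49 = 538.78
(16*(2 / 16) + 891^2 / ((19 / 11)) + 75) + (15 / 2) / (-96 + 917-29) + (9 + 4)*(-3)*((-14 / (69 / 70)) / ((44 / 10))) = 106096615561 / 230736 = 459818.21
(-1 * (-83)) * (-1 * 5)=-415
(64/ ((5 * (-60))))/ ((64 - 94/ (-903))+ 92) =-2408/ 1762025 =-0.00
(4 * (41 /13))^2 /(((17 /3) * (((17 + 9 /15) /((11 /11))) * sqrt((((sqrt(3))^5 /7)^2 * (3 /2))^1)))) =117670 * sqrt(2) /284427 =0.59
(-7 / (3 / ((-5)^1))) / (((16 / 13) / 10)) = 2275 / 24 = 94.79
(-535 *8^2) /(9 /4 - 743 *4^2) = 136960 /47543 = 2.88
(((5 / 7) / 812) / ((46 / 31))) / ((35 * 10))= 31 / 18302480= 0.00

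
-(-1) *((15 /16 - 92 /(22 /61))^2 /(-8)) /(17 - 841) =2000862361 /204193792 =9.80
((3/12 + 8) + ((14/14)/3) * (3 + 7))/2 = 139/24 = 5.79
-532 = -532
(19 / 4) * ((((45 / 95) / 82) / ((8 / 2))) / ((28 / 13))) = 117 / 36736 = 0.00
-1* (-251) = 251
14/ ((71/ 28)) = 392/ 71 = 5.52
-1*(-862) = 862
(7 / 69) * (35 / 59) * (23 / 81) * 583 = 142835 / 14337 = 9.96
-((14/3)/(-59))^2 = -196/31329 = -0.01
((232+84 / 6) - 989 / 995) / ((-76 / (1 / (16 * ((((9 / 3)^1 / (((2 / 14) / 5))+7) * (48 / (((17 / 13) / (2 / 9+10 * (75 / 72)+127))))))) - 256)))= 28815411578817089 / 34915774566400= 825.28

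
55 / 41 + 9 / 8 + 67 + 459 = 173337 / 328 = 528.47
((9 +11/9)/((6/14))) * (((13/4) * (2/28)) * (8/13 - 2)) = -23/3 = -7.67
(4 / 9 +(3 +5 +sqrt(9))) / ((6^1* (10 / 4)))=103 / 135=0.76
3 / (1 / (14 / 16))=21 / 8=2.62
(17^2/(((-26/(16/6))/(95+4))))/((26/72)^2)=-49439808/2197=-22503.33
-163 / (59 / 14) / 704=-1141 / 20768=-0.05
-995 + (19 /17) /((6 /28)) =-50479 /51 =-989.78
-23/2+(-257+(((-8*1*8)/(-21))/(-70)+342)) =107981/1470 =73.46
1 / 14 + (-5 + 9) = 57 / 14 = 4.07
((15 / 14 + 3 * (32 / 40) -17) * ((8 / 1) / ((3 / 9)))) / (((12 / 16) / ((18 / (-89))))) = 272736 / 3115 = 87.56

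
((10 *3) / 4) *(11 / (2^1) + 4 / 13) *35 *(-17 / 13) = -1993.60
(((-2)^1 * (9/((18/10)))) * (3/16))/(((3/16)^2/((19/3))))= -3040/9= -337.78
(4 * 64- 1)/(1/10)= 2550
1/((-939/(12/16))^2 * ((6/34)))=17/4702512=0.00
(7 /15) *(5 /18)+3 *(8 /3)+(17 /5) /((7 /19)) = 32807 /1890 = 17.36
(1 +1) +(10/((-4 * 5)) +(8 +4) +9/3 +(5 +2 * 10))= 83/2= 41.50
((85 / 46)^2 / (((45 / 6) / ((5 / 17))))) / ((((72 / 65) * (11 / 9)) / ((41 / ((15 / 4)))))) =226525 / 209484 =1.08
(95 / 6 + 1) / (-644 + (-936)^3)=-101 / 4920159000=-0.00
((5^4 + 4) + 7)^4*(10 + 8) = 2945106252288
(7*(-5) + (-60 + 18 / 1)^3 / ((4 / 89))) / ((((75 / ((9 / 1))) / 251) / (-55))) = 13654467519 / 5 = 2730893503.80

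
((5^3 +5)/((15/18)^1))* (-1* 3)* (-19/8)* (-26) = -28899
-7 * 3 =-21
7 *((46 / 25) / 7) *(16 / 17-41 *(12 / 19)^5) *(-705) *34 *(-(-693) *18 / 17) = 4330701483115392 / 42093683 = 102882455.86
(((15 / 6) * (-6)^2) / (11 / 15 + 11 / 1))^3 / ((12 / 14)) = 717609375 / 1362944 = 526.51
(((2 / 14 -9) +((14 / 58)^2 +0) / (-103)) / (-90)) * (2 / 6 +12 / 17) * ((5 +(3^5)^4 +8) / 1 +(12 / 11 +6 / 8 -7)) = 4852480264559135897 / 13606740840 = 356623259.13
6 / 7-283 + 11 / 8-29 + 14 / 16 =-8649 / 28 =-308.89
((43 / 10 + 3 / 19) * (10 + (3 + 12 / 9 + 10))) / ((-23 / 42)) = -432817 / 2185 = -198.09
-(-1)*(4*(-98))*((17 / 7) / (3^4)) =-952 / 81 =-11.75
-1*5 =-5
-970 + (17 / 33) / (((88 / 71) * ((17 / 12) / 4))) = -117228 / 121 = -968.83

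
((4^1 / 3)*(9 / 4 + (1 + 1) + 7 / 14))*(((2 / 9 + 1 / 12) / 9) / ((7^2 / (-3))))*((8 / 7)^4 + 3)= -2361491 / 38118276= -0.06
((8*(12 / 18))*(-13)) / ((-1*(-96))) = -13 / 18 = -0.72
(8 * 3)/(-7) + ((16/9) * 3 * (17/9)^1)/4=-172/189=-0.91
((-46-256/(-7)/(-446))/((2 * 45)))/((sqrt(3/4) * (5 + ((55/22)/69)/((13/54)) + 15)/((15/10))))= -3584711 * sqrt(3)/141075375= -0.04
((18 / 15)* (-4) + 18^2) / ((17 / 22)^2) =772464 / 1445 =534.58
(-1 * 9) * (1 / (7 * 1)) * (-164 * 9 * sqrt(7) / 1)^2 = -19607184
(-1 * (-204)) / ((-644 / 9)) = -459 / 161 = -2.85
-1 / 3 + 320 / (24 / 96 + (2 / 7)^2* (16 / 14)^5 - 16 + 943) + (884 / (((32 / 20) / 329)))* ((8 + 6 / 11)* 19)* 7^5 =3333860943960675414278 / 6721099605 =496029093435.92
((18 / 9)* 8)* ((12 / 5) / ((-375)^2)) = 64 / 234375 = 0.00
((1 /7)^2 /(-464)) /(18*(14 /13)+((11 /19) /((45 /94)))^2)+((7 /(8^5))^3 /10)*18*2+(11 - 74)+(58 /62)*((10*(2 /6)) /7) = -9003847067595637257334654597 /143935963541878656120913920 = -62.55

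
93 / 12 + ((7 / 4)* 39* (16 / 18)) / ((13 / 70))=4013 / 12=334.42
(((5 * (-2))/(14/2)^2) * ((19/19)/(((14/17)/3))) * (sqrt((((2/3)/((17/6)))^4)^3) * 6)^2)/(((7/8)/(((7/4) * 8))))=-144955146240/11755260433518119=-0.00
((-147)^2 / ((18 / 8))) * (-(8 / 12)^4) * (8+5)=-1997632 / 81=-24662.12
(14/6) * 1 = 7/3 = 2.33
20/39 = 0.51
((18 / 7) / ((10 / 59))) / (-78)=-177 / 910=-0.19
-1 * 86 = -86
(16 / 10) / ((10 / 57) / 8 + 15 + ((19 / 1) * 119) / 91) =23712 / 590845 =0.04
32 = 32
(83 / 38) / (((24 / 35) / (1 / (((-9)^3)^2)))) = 2905 / 484674192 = 0.00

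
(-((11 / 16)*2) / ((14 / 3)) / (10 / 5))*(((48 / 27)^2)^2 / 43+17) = -53477897 / 21065184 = -2.54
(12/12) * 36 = 36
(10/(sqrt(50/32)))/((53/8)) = 64/53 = 1.21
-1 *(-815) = 815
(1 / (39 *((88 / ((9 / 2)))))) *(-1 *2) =-3 / 1144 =-0.00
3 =3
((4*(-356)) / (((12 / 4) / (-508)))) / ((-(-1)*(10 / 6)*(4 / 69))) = 12478512 / 5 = 2495702.40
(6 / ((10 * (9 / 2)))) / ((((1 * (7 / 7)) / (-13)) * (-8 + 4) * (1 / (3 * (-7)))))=-91 / 10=-9.10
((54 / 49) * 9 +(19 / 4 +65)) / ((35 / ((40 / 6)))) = 15.17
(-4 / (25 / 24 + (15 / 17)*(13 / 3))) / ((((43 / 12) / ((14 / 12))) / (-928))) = 21202944 / 85355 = 248.41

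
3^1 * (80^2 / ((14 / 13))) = 124800 / 7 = 17828.57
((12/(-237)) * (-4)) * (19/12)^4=130321/102384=1.27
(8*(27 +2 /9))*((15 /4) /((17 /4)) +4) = 162680 /153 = 1063.27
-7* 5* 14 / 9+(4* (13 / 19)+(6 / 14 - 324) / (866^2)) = -46418163979 / 897697332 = -51.71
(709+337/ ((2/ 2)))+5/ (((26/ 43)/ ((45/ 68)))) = 1051.47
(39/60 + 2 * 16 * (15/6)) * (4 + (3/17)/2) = 224207/680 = 329.72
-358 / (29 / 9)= -3222 / 29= -111.10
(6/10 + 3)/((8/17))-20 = -247/20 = -12.35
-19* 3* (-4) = 228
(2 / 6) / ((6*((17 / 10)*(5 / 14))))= 14 / 153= 0.09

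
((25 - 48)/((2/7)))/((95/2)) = -161/95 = -1.69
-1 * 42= -42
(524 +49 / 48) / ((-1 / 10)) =-126005 / 24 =-5250.21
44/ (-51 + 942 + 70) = 44/ 961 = 0.05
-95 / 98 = -0.97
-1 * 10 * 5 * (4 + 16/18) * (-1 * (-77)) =-169400/9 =-18822.22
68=68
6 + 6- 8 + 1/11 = 45/11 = 4.09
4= 4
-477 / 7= -68.14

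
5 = 5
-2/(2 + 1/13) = -26/27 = -0.96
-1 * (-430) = 430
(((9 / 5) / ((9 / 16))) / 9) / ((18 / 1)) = 8 / 405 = 0.02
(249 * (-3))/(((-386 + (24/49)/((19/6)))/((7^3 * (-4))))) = -477083502/179611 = -2656.20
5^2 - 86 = -61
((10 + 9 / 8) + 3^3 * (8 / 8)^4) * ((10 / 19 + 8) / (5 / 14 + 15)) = 34587 / 1634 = 21.17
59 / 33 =1.79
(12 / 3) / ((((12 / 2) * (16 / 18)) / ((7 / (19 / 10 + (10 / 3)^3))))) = 2835 / 21026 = 0.13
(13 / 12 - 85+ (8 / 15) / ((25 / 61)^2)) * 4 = -3027803 / 9375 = -322.97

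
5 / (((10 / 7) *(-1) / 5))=-35 / 2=-17.50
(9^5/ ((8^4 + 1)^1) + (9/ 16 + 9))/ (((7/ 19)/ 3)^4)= 16590075071625/ 157390352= 105407.19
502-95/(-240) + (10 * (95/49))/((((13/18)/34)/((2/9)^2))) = 50218165/91728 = 547.47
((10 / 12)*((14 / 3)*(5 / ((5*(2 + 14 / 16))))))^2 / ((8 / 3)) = 9800 / 14283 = 0.69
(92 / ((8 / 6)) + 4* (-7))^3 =68921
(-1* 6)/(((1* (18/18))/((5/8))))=-15/4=-3.75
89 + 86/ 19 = 1777/ 19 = 93.53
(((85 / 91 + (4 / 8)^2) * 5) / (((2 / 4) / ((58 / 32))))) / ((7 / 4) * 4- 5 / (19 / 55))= -1187405 / 413504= -2.87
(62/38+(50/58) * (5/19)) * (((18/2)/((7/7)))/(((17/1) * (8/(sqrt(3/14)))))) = 576 * sqrt(42)/65569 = 0.06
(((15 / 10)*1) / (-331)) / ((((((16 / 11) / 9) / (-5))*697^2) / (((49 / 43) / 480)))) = 4851 / 7080467964928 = 0.00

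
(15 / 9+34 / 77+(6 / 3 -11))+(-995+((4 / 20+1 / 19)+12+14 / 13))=-282021973 / 285285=-988.56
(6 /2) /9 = 1 /3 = 0.33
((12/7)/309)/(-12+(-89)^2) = 4/5702389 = 0.00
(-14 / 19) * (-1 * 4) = 56 / 19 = 2.95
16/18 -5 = -37/9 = -4.11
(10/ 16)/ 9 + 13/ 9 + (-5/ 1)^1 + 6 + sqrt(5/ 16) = 3.07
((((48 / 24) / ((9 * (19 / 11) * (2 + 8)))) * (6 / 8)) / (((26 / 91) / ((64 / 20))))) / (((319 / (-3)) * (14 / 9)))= -9 / 13775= -0.00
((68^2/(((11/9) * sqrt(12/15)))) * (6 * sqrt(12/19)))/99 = 27744 * sqrt(285)/2299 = 203.73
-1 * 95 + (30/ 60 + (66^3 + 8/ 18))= 287401.94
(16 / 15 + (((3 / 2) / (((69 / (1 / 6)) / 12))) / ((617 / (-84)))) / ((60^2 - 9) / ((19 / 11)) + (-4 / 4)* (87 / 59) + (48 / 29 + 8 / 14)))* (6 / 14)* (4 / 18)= 1131153190724 / 11134818931635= 0.10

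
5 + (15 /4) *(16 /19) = 155 /19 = 8.16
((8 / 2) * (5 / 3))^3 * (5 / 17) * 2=80000 / 459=174.29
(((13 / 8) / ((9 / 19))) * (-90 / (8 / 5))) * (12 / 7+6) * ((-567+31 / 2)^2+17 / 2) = -202844804175 / 448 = -452778580.75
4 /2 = 2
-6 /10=-3 /5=-0.60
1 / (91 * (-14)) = -0.00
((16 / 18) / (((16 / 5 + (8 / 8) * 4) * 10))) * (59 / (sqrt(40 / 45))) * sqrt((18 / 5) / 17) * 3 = 59 * sqrt(85) / 510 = 1.07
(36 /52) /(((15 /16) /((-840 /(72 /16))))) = -1792 /13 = -137.85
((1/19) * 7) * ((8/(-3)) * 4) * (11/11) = -224/57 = -3.93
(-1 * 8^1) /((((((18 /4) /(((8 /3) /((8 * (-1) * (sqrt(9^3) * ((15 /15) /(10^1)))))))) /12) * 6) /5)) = 1600 /729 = 2.19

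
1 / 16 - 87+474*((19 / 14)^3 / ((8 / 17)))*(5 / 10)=25726459 / 21952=1171.94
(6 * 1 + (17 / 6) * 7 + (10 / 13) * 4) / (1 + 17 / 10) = 10.71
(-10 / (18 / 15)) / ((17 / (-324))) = 2700 / 17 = 158.82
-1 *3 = -3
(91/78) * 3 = 7/2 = 3.50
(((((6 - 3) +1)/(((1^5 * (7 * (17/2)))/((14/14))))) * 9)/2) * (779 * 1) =28044/119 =235.66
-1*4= -4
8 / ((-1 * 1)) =-8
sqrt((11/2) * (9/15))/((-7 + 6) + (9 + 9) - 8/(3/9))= -sqrt(330)/70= -0.26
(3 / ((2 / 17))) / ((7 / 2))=51 / 7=7.29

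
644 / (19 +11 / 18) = 11592 / 353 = 32.84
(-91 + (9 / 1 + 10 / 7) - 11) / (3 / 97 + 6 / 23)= -1430071 / 4557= -313.82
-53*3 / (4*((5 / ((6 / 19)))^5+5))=-309096 / 7737848255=-0.00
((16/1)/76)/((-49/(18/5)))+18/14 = 5913/4655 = 1.27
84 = 84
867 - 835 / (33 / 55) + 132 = -1178 / 3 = -392.67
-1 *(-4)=4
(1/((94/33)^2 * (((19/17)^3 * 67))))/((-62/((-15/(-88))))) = -7295805/2014062712768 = -0.00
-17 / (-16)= 17 / 16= 1.06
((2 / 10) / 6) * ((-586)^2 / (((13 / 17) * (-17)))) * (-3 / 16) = 85849 / 520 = 165.09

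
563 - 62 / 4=1095 / 2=547.50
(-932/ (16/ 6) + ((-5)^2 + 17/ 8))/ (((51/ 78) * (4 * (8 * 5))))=-33527/ 10880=-3.08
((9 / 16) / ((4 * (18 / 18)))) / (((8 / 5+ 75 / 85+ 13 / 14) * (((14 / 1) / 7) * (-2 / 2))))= -595 / 28864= -0.02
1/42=0.02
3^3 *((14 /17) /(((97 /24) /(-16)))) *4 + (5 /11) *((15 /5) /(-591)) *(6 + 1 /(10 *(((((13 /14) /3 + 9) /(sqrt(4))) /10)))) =-352.11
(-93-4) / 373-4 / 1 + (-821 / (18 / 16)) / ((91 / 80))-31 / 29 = -5730894916 / 8859123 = -646.89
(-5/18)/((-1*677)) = 5/12186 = 0.00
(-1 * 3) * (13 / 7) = -39 / 7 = -5.57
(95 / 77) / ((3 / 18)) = 570 / 77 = 7.40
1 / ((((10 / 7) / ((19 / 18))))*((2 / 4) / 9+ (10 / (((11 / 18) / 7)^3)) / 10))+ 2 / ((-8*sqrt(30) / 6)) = 177023 / 360080990-sqrt(30) / 20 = -0.27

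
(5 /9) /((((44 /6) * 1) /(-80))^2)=8000 /121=66.12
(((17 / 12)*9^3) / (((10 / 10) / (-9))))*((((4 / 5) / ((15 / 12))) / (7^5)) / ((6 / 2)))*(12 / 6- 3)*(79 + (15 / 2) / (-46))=89886429 / 9664025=9.30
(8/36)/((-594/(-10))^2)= 50/793881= 0.00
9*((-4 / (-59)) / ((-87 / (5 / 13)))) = -60 / 22243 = -0.00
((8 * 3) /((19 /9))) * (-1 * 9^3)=-157464 /19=-8287.58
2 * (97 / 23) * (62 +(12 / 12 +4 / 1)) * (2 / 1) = 25996 / 23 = 1130.26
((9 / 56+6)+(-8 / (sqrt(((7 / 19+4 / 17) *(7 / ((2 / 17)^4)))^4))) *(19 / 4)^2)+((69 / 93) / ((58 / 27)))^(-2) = 224214107416663943879 / 15416632111832569800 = 14.54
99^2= 9801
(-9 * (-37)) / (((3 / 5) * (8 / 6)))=1665 / 4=416.25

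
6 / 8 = 3 / 4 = 0.75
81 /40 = 2.02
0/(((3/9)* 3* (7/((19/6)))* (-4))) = 0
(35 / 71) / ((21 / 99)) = 165 / 71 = 2.32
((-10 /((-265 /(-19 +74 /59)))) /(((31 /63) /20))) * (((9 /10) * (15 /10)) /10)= -1780947 /484685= -3.67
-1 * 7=-7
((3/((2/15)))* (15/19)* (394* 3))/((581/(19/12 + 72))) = 117416925/44156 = 2659.14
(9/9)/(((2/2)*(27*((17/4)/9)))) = 0.08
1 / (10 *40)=1 / 400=0.00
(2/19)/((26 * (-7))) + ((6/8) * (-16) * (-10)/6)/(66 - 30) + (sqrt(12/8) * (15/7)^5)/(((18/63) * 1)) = 8636/15561 + 759375 * sqrt(6)/9604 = 194.23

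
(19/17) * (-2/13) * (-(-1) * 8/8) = -38/221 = -0.17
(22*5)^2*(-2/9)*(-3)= 24200/3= 8066.67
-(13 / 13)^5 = -1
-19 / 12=-1.58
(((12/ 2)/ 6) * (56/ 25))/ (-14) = -4/ 25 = -0.16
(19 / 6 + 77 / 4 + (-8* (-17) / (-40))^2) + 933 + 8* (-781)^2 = 1464196493 / 300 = 4880654.98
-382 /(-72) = 191 /36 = 5.31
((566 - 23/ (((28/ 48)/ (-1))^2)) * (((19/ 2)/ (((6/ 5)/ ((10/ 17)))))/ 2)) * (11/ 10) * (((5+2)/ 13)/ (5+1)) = 12760495/ 111384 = 114.56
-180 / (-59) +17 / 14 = 3523 / 826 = 4.27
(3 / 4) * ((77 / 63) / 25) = 11 / 300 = 0.04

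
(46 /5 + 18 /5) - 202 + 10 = -896 /5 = -179.20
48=48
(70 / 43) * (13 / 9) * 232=211120 / 387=545.53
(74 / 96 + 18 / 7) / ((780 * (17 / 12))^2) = 1123 / 410264400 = 0.00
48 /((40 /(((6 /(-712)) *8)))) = -36 /445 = -0.08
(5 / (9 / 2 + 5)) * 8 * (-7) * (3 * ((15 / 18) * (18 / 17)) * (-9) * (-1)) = -226800 / 323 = -702.17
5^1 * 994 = 4970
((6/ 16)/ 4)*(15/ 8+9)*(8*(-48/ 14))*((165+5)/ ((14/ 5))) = -332775/ 196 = -1697.83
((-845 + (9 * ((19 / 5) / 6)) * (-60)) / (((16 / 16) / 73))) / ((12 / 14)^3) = -29721293 / 216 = -137598.58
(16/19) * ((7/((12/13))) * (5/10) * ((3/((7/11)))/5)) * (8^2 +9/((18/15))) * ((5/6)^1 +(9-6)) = 470327/570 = 825.14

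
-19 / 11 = -1.73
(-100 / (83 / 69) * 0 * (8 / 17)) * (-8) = 0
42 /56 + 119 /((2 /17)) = 1012.25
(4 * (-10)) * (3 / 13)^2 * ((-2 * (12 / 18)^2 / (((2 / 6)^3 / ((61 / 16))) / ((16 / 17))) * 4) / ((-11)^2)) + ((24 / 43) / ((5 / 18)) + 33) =3069887991 / 74741095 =41.07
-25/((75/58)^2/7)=-23548/225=-104.66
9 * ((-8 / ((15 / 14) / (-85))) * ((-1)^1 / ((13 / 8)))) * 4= -14060.31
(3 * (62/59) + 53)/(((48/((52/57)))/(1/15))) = 43069/605340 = 0.07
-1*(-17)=17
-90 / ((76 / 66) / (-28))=41580 / 19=2188.42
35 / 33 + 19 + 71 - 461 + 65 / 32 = -388511 / 1056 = -367.91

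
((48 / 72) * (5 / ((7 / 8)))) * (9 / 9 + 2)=11.43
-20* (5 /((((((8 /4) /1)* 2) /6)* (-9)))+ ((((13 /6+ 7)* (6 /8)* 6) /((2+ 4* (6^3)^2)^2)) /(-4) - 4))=3672904190785 /37995560592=96.67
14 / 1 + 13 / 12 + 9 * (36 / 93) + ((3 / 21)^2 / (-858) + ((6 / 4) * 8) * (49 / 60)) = 28.37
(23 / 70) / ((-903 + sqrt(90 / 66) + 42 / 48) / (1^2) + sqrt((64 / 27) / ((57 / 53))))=173052 / (35 * (-13575177 + 1368 * sqrt(165) + 704 * sqrt(1007)))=-0.00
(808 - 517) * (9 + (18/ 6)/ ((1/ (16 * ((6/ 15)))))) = 41031/ 5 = 8206.20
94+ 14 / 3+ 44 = 142.67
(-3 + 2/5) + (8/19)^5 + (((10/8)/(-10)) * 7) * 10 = -561419113/49521980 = -11.34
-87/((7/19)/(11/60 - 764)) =3607397/20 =180369.85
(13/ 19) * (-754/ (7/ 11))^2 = 894275668/ 931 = 960553.89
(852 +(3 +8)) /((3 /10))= 8630 /3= 2876.67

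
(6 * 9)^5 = 459165024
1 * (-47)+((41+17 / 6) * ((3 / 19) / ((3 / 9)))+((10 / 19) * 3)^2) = -17143 / 722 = -23.74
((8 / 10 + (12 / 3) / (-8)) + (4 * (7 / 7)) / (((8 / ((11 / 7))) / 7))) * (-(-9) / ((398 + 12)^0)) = 261 / 5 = 52.20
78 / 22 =39 / 11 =3.55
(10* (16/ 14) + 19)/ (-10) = -213/ 70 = -3.04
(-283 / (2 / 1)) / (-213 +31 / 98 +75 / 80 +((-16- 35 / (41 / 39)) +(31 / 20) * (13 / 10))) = 113709400 / 208151571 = 0.55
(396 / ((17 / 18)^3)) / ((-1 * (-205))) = 2309472 / 1007165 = 2.29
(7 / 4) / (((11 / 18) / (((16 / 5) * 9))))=4536 / 55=82.47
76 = 76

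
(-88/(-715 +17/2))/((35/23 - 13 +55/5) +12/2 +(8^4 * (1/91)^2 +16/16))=16760744/944136927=0.02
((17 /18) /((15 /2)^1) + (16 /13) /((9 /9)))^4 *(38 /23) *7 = 8549076794082986 /218190742014375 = 39.18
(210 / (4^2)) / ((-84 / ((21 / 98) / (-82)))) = 15 / 36736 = 0.00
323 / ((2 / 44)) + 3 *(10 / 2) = 7121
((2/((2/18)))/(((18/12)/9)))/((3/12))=432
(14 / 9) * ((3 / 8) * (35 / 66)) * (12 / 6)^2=245 / 198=1.24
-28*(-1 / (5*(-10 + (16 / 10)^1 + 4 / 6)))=-21 / 29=-0.72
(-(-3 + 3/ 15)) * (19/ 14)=19/ 5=3.80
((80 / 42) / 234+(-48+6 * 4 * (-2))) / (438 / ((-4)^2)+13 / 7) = -1886816 / 574587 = -3.28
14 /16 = 7 /8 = 0.88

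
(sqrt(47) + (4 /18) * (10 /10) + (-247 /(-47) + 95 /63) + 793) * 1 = sqrt(47) + 2368757 /2961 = 806.84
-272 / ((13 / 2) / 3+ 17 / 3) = -34.72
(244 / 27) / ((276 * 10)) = 61 / 18630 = 0.00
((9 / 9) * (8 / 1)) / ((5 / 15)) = 24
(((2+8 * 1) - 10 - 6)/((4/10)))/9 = -5/3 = -1.67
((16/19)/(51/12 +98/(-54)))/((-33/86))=-49536/54967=-0.90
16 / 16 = 1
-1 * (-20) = 20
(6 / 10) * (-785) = -471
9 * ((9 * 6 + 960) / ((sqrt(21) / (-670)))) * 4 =-5337103.33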